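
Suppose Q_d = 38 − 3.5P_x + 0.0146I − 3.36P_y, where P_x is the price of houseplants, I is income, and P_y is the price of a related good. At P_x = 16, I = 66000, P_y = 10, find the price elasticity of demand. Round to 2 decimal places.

-0.06

Substituting, Q_d = 38 − 3.5(16) + 0.0146(66000) − 3.36(10) = 38 − 56 + 963.6 − 33.6 = 912.
∂Q_d/∂P_x = −3.5, so E_p = (−3.5)·(16/912) ≈ -0.06.
|E_p| < 1: demand is inelastic.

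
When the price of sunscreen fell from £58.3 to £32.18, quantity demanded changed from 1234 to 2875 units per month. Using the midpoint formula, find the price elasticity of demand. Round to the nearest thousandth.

%ΔQ = (2875 − 1234)/[(1234 + 2875)/2] = 1641/2054.5 ≈ 0.7987.
%Δp = (32.18 − 58.3)/[(58.3 + 32.18)/2] = -26.12/45.24 ≈ -0.5774.
Arc elasticity E = %ΔQ/%Δp ≈ 0.7987/-0.5774 ≈ -1.383.
|E| > 1: demand is elastic over this range.

-1.383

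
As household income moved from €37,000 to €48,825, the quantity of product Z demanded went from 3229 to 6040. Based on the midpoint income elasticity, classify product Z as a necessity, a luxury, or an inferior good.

%ΔQ = (6040 − 3229)/[(3229+6040)/2] = 2811/4634.5 ≈ 0.6065.
%ΔY = (48,825 − 37,000)/[(37,000+48,825)/2] = 11825/42912.5 ≈ 0.2756.
E_I = %ΔQ/%ΔY ≈ 2.201.
E_I > 1: normal good (luxury).

luxury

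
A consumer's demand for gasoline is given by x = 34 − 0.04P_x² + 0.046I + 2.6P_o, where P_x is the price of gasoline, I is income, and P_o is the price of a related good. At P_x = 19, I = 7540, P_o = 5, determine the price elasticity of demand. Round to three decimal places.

-0.076

Evaluating quantity at (P_x, I, P_o) gives x = 34 − 0.04(19)² + 0.046(7540) + 2.6(5) = 34 − 14.44 + 346.84 + 13 = 379.4.
∂x/∂P_x = −2·0.04·P_x = -1.52, so E_p = -1.52·(19/379.4) ≈ -0.076.
|E_p| < 1: demand is inelastic.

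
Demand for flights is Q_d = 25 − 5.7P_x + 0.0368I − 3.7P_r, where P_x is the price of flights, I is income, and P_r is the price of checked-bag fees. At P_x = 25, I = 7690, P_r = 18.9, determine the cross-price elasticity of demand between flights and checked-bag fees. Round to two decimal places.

Evaluating quantity at (P_x, I, P_r) gives Q_d = 25 − 5.7(25) + 0.0368(7690) − 3.7(18.9) = 25 − 142.5 + 282.992 − 69.93 = 95.562.
∂Q_d/∂P_r = −3.7, so E_xy = -3.7·(18.9/95.562) ≈ -0.73.
E_xy < 0: the goods are complements.

-0.73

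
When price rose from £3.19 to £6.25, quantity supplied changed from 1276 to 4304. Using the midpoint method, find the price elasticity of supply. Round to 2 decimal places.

%ΔQ = (4304 − 1276)/[(1276 + 4304)/2] = 3028/2790 ≈ 1.0853.
%Δp = (6.25 − 3.19)/[(3.19 + 6.25)/2] = 3.06/4.72 ≈ 0.6483.
Arc elasticity E = %ΔQ/%Δp ≈ 1.0853/0.6483 ≈ 1.67.
|E| > 1: supply is elastic over this range.

1.67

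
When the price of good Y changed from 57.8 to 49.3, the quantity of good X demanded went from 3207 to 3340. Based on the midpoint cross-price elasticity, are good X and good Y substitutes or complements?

complements

%ΔQ_x = (3340 − 3207)/[(3207+3340)/2] = 133/3273.5 ≈ 0.0406.
%ΔP_y = (49.3 − 57.8)/[(57.8+49.3)/2] ≈ -0.1587.
E_xy = 0.0406/-0.1587 ≈ -0.256.
E_xy < 0, so the goods are complements.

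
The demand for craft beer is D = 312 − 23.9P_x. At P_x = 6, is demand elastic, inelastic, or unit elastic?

inelastic

At P_x = 6, D = 168.6.
dD/dP_x = −23.9.
Point elasticity E = (dD/dP_x)·(P_x/D) = -23.9 × 6/168.6 ≈ -0.851.
|E| ≈ 0.851 < 1, so demand is inelastic.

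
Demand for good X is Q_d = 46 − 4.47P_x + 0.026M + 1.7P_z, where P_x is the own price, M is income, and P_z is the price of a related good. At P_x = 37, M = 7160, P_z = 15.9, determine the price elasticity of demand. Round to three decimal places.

-1.763

First evaluate Q_d: 46 − 4.47(37) + 0.026(7160) + 1.7(15.9) = 46 − 165.39 + 186.16 + 27.03 = 93.8.
∂Q_d/∂P_x = −4.47, so E_p = (−4.47)·(37/93.8) ≈ -1.763.
|E_p| > 1: demand is elastic.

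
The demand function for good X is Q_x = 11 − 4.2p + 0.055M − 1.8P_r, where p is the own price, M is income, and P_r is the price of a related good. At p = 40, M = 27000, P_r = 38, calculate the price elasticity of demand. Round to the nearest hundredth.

At the given point, Q_x = 11 − 4.2(40) + 0.055(27000) − 1.8(38) = 11 − 168 + 1485 − 68.4 = 1259.6.
∂Q_x/∂p = −4.2, so E_p = (−4.2)·(40/1259.6) ≈ -0.13.
|E_p| < 1: demand is inelastic.

-0.13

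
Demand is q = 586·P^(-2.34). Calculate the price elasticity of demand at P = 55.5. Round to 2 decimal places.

-2.34

For a Cobb–Douglas (constant-elasticity) form q = A·P^α·…, the elasticity with respect to P equals the exponent α at every point.
Here the exponent on P is -2.34, so the price elasticity of demand is -2.34.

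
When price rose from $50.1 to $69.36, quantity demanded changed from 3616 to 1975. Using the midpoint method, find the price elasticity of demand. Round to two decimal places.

%Δq = (1975 − 3616)/[(3616 + 1975)/2] = -1641/2795.5 ≈ -0.5870.
%Δp = (69.36 − 50.1)/[(50.1 + 69.36)/2] = 19.26/59.73 ≈ 0.3225.
Arc elasticity E = %Δq/%Δp ≈ -0.5870/0.3225 ≈ -1.82.
|E| > 1: demand is elastic over this range.

-1.82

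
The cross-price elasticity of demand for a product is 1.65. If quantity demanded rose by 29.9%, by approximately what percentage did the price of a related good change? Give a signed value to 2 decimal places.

18.12

%ΔQ ≈ E × %ΔP_y ⇒ %ΔP_y = %ΔQ / E = (29.9%)/(1.65) ≈ 18.12%.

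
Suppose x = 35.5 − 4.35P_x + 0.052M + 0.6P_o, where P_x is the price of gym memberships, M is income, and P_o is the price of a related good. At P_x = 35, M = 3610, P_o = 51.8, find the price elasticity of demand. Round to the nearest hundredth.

Substituting, x = 35.5 − 4.35(35) + 0.052(3610) + 0.6(51.8) = 35.5 − 152.25 + 187.72 + 31.08 = 102.05.
∂x/∂P_x = −4.35, so E_p = (−4.35)·(35/102.05) ≈ -1.49.
|E_p| > 1: demand is elastic.

-1.49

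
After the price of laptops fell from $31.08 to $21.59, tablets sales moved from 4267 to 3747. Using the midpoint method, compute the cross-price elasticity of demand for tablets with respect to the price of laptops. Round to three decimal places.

0.360

%ΔQ_x = (3747 − 4267)/[(4267+3747)/2] = -520/4007 ≈ -0.1298.
%ΔP_y = (21.59 − 31.08)/[(31.08+21.59)/2] ≈ -0.3604.
E_xy = -0.1298/-0.3604 ≈ 0.360.
E_xy > 0, so tablets and laptops are substitutes.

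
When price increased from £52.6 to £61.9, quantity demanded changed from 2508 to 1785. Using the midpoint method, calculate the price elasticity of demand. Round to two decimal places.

%ΔQ = (1785 − 2508)/[(2508 + 1785)/2] = -723/2146.5 ≈ -0.3368.
%ΔP = (61.9 − 52.6)/[(52.6 + 61.9)/2] = 9.3/57.25 ≈ 0.1624.
Arc elasticity E = %ΔQ/%ΔP ≈ -0.3368/0.1624 ≈ -2.07.
|E| > 1: demand is elastic over this range.

-2.07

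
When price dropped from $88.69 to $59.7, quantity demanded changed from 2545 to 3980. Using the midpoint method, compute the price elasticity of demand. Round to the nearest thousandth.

-1.126

%ΔQ = (3980 − 2545)/[(2545 + 3980)/2] = 1435/3262.5 ≈ 0.4398.
%Δp = (59.7 − 88.69)/[(88.69 + 59.7)/2] = -28.99/74.195 ≈ -0.3907.
Arc elasticity E = %ΔQ/%Δp ≈ 0.4398/-0.3907 ≈ -1.126.
|E| > 1: demand is elastic over this range.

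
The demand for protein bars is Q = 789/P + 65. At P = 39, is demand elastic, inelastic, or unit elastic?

At P = 39, Q = 85.2308.
dQ/dP = −789/P² = −0.5187.
Point elasticity E = (dQ/dP)·(P/Q) = -0.5187 × 39/85.2308 ≈ -0.237.
|E| ≈ 0.237 < 1, so demand is inelastic.

inelastic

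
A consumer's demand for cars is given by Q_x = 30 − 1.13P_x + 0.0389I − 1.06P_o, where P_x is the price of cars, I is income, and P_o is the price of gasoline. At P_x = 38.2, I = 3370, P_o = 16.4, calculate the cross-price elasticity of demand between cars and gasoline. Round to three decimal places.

First evaluate Q_x: 30 − 1.13(38.2) + 0.0389(3370) − 1.06(16.4) = 30 − 43.166 + 131.093 − 17.384 = 100.543.
∂Q_x/∂P_o = −1.06, so E_xy = -1.06·(16.4/100.543) ≈ -0.173.
E_xy < 0: the goods are complements.

-0.173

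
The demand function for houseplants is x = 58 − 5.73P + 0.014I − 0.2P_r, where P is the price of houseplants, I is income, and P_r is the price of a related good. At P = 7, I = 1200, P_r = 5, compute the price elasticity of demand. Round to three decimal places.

x = 58 − 5.73(7) + 0.014(1200) − 0.2(5) = 58 − 40.11 + 16.8 − 1 = 33.69.
∂x/∂P = −5.73, so E_p = (−5.73)·(7/33.69) ≈ -1.191.
|E_p| > 1: demand is elastic.

-1.191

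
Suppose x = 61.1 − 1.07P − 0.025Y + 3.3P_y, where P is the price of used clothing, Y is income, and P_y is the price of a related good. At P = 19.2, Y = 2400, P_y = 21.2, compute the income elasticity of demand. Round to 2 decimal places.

-1.19

x = 61.1 − 1.07(19.2) − 0.025(2400) + 3.3(21.2) = 61.1 − 20.544 − 60 + 69.96 = 50.516.
∂x/∂Y = −0.025, so E_I = -0.025·(2400/50.516) ≈ -1.19.
E_I < 0: inferior good.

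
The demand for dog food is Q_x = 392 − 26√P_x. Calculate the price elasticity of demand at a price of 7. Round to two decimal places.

At P_x = 7, Q_x = 323.2105.
dQ_x/dP_x = −26/(2√P_x) = −26/(2·2.6458).
Point elasticity E = (dQ_x/dP_x)·(P_x/Q_x) = -4.9135 × 7/323.2105 ≈ -0.11.
|E| < 1, so demand is inelastic at this price.

-0.11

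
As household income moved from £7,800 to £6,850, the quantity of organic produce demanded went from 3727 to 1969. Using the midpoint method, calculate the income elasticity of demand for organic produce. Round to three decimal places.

%ΔQ = (1969 − 3727)/[(3727+1969)/2] = -1758/2848 ≈ -0.6173.
%ΔI = (6,850 − 7,800)/[(7,800+6,850)/2] = -950/7325 ≈ -0.1297.
E_I = %ΔQ/%ΔI ≈ 4.760.
E_I > 1: normal good (luxury).

4.760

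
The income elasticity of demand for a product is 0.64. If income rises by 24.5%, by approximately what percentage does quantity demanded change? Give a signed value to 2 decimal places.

%ΔQ ≈ E × %ΔI = (0.64) × (24.5%) = 15.68%.

15.68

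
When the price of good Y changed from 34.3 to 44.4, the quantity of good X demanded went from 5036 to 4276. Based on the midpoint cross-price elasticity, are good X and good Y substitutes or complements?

%ΔQ_x = (4276 − 5036)/[(5036+4276)/2] = -760/4656 ≈ -0.1632.
%ΔP_y = (44.4 − 34.3)/[(34.3+44.4)/2] ≈ 0.2567.
E_xy = -0.1632/0.2567 ≈ -0.636.
E_xy < 0, so the goods are complements.

complements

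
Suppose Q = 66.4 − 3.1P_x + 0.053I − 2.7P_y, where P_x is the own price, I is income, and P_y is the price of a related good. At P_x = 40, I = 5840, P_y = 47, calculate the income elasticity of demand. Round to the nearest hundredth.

Q = 66.4 − 3.1(40) + 0.053(5840) − 2.7(47) = 66.4 − 124 + 309.52 − 126.9 = 125.02.
∂Q/∂I = +0.053, so E_I = 0.053·(5840/125.02) ≈ 2.48.
E_I > 1: normal good (luxury).

2.48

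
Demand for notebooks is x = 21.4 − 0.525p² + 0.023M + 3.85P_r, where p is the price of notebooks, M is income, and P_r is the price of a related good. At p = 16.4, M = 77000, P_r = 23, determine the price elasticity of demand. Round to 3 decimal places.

-0.162

First evaluate x: 21.4 − 0.525(16.4)² + 0.023(77000) + 3.85(23) = 21.4 − 141.204 + 1771 + 88.55 = 1739.746.
∂x/∂p = −2·0.525·p = -17.22, so E_p = -17.22·(16.4/1739.746) ≈ -0.162.
|E_p| < 1: demand is inelastic.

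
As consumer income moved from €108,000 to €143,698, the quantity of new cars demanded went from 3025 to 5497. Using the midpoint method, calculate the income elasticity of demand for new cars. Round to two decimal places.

2.05

%ΔQ = (5497 − 3025)/[(3025+5497)/2] = 2472/4261 ≈ 0.5801.
%ΔI = (143,698 − 108,000)/[(108,000+143,698)/2] = 35698/125849 ≈ 0.2837.
E_I = %ΔQ/%ΔI ≈ 2.05.
E_I > 1: normal good (luxury).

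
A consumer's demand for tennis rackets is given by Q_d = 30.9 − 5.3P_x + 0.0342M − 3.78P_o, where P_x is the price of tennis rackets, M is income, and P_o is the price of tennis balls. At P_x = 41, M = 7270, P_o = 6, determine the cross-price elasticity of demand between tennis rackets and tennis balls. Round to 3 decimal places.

Evaluating quantity at (P_x, M, P_o) gives Q_d = 30.9 − 5.3(41) + 0.0342(7270) − 3.78(6) = 30.9 − 217.3 + 248.634 − 22.68 = 39.554.
∂Q_d/∂P_o = −3.78, so E_xy = -3.78·(6/39.554) ≈ -0.573.
E_xy < 0: the goods are complements.

-0.573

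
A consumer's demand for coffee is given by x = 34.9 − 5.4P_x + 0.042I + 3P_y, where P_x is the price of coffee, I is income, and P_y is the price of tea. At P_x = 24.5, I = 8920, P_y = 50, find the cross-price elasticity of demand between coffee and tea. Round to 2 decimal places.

0.35

x = 34.9 − 5.4(24.5) + 0.042(8920) + 3(50) = 34.9 − 132.3 + 374.64 + 150 = 427.24.
∂x/∂P_y = +3, so E_xy = 3·(50/427.24) ≈ 0.35.
E_xy > 0: the goods are substitutes.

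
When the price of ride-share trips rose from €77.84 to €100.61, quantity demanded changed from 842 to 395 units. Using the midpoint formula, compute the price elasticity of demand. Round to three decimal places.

-2.832

%ΔQ = (395 − 842)/[(842 + 395)/2] = -447/618.5 ≈ -0.7227.
%ΔP = (100.61 − 77.84)/[(77.84 + 100.61)/2] = 22.77/89.225 ≈ 0.2552.
Arc elasticity E = %ΔQ/%ΔP ≈ -0.7227/0.2552 ≈ -2.832.
|E| > 1: demand is elastic over this range.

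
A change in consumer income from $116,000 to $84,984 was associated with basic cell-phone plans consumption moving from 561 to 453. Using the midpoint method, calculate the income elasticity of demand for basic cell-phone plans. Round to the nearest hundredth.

%ΔQ = (453 − 561)/[(561+453)/2] = -108/507 ≈ -0.2130.
%ΔI = (84,984 − 116,000)/[(116,000+84,984)/2] = -31016/100492 ≈ -0.3086.
E_I = %ΔQ/%ΔI ≈ 0.69.
E_I ∈ (0,1): normal good (necessity).

0.69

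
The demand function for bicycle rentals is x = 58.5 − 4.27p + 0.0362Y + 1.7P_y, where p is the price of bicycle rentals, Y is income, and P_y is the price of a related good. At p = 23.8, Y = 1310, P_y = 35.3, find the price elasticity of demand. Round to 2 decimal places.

At the given point, x = 58.5 − 4.27(23.8) + 0.0362(1310) + 1.7(35.3) = 58.5 − 101.626 + 47.422 + 60.01 = 64.306.
∂x/∂p = −4.27, so E_p = (−4.27)·(23.8/64.306) ≈ -1.58.
|E_p| > 1: demand is elastic.

-1.58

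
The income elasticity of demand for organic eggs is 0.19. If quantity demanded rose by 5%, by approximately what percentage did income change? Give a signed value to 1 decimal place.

%ΔQ ≈ E × %ΔI ⇒ %ΔI = %ΔQ / E = (5%)/(0.19) ≈ 26.3%.

26.3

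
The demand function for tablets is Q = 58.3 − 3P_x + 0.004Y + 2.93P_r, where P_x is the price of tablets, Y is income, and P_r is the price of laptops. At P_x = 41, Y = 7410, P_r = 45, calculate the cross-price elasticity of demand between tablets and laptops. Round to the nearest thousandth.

Q = 58.3 − 3(41) + 0.004(7410) + 2.93(45) = 58.3 − 123 + 29.64 + 131.85 = 96.79.
∂Q/∂P_r = +2.93, so E_xy = 2.93·(45/96.79) ≈ 1.362.
E_xy > 0: the goods are substitutes.

1.362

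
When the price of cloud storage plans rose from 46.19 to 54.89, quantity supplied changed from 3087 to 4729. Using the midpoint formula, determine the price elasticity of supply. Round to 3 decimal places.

%Δq = (4729 − 3087)/[(3087 + 4729)/2] = 1642/3908 ≈ 0.4202.
%Δp = (54.89 − 46.19)/[(46.19 + 54.89)/2] = 8.7/50.54 ≈ 0.1721.
Arc elasticity E = %Δq/%Δp ≈ 0.4202/0.1721 ≈ 2.441.
|E| > 1: supply is elastic over this range.

2.441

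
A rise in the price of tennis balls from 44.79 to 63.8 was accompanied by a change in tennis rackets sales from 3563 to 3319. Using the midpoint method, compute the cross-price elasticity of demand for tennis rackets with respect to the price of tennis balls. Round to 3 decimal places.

%ΔQ_x = (3319 − 3563)/[(3563+3319)/2] = -244/3441 ≈ -0.0709.
%ΔP_y = (63.8 − 44.79)/[(44.79+63.8)/2] ≈ 0.3501.
E_xy = -0.0709/0.3501 ≈ -0.203.
E_xy < 0, so tennis rackets and tennis balls are complements.

-0.203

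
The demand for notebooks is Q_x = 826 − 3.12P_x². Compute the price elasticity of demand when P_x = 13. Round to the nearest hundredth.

At P_x = 13, Q_x = 298.72.
dQ_x/dP_x = −2·3.12·P_x = −81.12.
Point elasticity E = (dQ_x/dP_x)·(P_x/Q_x) = -81.12 × 13/298.72 ≈ -3.53.
|E| > 1, so demand is elastic at this price.

-3.53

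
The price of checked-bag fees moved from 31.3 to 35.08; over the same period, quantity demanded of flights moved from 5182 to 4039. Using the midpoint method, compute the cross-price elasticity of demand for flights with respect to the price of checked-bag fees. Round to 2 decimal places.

%ΔQ_x = (4039 − 5182)/[(5182+4039)/2] = -1143/4610.5 ≈ -0.2479.
%ΔP_y = (35.08 − 31.3)/[(31.3+35.08)/2] ≈ 0.1139.
E_xy = -0.2479/0.1139 ≈ -2.18.
E_xy < 0, so flights and checked-bag fees are complements.

-2.18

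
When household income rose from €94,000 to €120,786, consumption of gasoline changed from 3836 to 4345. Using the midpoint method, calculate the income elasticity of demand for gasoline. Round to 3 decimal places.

%ΔQ = (4345 − 3836)/[(3836+4345)/2] = 509/4090.5 ≈ 0.1244.
%ΔI = (120,786 − 94,000)/[(94,000+120,786)/2] = 26786/107393 ≈ 0.2494.
E_I = %ΔQ/%ΔI ≈ 0.499.
E_I ∈ (0,1): normal good (necessity).

0.499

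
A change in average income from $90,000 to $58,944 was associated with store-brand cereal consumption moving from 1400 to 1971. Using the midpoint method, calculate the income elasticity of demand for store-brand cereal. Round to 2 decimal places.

-0.81

%ΔQ = (1971 − 1400)/[(1400+1971)/2] = 571/1685.5 ≈ 0.3388.
%ΔI = (58,944 − 90,000)/[(90,000+58,944)/2] = -31056/74472 ≈ -0.4170.
E_I = %ΔQ/%ΔI ≈ -0.81.
E_I < 0: inferior good.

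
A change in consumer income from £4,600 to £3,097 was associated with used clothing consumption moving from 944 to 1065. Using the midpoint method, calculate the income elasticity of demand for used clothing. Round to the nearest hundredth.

-0.31

%ΔQ = (1065 − 944)/[(944+1065)/2] = 121/1004.5 ≈ 0.1205.
%ΔY = (3,097 − 4,600)/[(4,600+3,097)/2] = -1503/3848.5 ≈ -0.3905.
E_I = %ΔQ/%ΔY ≈ -0.31.
E_I < 0: inferior good.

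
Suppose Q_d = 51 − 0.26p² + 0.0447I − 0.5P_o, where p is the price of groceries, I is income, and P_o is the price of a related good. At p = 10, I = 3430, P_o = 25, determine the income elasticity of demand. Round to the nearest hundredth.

At the given point, Q_d = 51 − 0.26(10)² + 0.0447(3430) − 0.5(25) = 51 − 26 + 153.321 − 12.5 = 165.821.
∂Q_d/∂I = +0.0447, so E_I = 0.0447·(3430/165.821) ≈ 0.92.
E_I ∈ (0,1): normal good (necessity).

0.92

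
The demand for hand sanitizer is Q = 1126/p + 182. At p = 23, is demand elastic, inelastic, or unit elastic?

At p = 23, Q = 230.9565.
dQ/dp = −1126/p² = −2.1285.
Point elasticity E = (dQ/dp)·(p/Q) = -2.1285 × 23/230.9565 ≈ -0.212.
|E| ≈ 0.212 < 1, so demand is inelastic.

inelastic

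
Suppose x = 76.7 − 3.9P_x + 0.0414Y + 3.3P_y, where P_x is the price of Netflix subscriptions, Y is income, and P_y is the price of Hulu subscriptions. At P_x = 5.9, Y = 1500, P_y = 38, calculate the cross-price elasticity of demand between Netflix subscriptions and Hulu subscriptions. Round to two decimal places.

Evaluating quantity at (P_x, Y, P_y) gives x = 76.7 − 3.9(5.9) + 0.0414(1500) + 3.3(38) = 76.7 − 23.01 + 62.1 + 125.4 = 241.19.
∂x/∂P_y = +3.3, so E_xy = 3.3·(38/241.19) ≈ 0.52.
E_xy > 0: the goods are substitutes.

0.52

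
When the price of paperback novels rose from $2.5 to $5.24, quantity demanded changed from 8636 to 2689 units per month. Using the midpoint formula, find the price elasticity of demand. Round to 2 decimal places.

-1.48

%ΔQ = (2689 − 8636)/[(8636 + 2689)/2] = -5947/5662.5 ≈ -1.0502.
%ΔP = (5.24 − 2.5)/[(2.5 + 5.24)/2] = 2.74/3.87 ≈ 0.7080.
Arc elasticity E = %ΔQ/%ΔP ≈ -1.0502/0.7080 ≈ -1.48.
|E| > 1: demand is elastic over this range.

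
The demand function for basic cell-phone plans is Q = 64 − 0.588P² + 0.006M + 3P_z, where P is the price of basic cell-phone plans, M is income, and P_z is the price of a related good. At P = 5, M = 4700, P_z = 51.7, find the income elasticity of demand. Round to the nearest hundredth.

0.12

At the given point, Q = 64 − 0.588(5)² + 0.006(4700) + 3(51.7) = 64 − 14.7 + 28.2 + 155.1 = 232.6.
∂Q/∂M = +0.006, so E_I = 0.006·(4700/232.6) ≈ 0.12.
E_I ∈ (0,1): normal good (necessity).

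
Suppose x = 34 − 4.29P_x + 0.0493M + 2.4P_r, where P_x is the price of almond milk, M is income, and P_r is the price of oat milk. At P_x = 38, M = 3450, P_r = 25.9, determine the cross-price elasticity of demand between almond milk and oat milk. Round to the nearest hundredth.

At the given point, x = 34 − 4.29(38) + 0.0493(3450) + 2.4(25.9) = 34 − 163.02 + 170.085 + 62.16 = 103.225.
∂x/∂P_r = +2.4, so E_xy = 2.4·(25.9/103.225) ≈ 0.60.
E_xy > 0: the goods are substitutes.

0.60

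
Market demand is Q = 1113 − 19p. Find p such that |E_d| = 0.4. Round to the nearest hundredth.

16.74

Set −bp/(a − bp) = −0.4 ⇒ bp = 0.4(a − bp) ⇒ bp(1+0.4) = 0.4·a.
p = 0.4·1113/(19·1.4) ≈ 16.74.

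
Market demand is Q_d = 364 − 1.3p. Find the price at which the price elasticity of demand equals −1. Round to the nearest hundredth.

For linear demand Q_d = a − bp, E = −bp/(a − bp). |E| = 1 ⇒ bp = a − bp ⇒ p = a/(2b).
p = 364/(2·1.3) = 140.00.

140.00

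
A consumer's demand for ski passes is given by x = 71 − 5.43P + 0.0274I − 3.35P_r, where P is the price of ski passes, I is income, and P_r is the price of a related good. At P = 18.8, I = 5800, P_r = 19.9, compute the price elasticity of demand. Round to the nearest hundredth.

Substituting, x = 71 − 5.43(18.8) + 0.0274(5800) − 3.35(19.9) = 71 − 102.084 + 158.92 − 66.665 = 61.171.
∂x/∂P = −5.43, so E_p = (−5.43)·(18.8/61.171) ≈ -1.67.
|E_p| > 1: demand is elastic.

-1.67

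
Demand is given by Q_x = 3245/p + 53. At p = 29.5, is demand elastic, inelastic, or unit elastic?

inelastic

At p = 29.5, Q_x = 163.
dQ_x/dp = −3245/p² = −3.7288.
Point elasticity E = (dQ_x/dp)·(p/Q_x) = -3.7288 × 29.5/163 ≈ -0.675.
|E| ≈ 0.675 < 1, so demand is inelastic.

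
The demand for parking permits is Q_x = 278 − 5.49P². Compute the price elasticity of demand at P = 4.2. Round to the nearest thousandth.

At P = 4.2, Q_x = 181.1564.
dQ_x/dP = −2·5.49·P = −46.116.
Point elasticity E = (dQ_x/dP)·(P/Q_x) = -46.116 × 4.2/181.1564 ≈ -1.069.
|E| > 1, so demand is elastic at this price.

-1.069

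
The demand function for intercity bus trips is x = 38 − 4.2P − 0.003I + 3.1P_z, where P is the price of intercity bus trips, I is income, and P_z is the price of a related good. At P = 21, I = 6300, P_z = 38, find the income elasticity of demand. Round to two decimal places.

Evaluating quantity at (P, I, P_z) gives x = 38 − 4.2(21) − 0.003(6300) + 3.1(38) = 38 − 88.2 − 18.9 + 117.8 = 48.7.
∂x/∂I = −0.003, so E_I = -0.003·(6300/48.7) ≈ -0.39.
E_I < 0: inferior good.

-0.39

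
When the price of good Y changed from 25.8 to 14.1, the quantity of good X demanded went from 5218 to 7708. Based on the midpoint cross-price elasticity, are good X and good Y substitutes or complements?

complements

%ΔQ_x = (7708 − 5218)/[(5218+7708)/2] = 2490/6463 ≈ 0.3853.
%ΔP_y = (14.1 − 25.8)/[(25.8+14.1)/2] ≈ -0.5865.
E_xy = 0.3853/-0.5865 ≈ -0.657.
E_xy < 0, so the goods are complements.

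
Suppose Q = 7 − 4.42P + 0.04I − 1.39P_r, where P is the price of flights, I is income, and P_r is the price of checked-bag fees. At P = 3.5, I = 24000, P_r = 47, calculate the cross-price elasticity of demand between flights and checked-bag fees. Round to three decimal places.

First evaluate Q: 7 − 4.42(3.5) + 0.04(24000) − 1.39(47) = 7 − 15.47 + 960 − 65.33 = 886.2.
∂Q/∂P_r = −1.39, so E_xy = -1.39·(47/886.2) ≈ -0.074.
E_xy < 0: the goods are complements.

-0.074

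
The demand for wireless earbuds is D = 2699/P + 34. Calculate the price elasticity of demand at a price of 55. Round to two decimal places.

-0.59

At P = 55, D = 83.0727.
dD/dP = −2699/P² = −0.8922.
Point elasticity E = (dD/dP)·(P/D) = -0.8922 × 55/83.0727 ≈ -0.59.
|E| < 1, so demand is inelastic at this price.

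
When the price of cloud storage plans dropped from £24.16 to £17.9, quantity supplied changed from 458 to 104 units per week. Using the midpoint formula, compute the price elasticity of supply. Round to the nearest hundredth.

4.23

%ΔQ = (104 − 458)/[(458 + 104)/2] = -354/281 ≈ -1.2598.
%ΔP = (17.9 − 24.16)/[(24.16 + 17.9)/2] = -6.26/21.03 ≈ -0.2977.
Arc elasticity E = %ΔQ/%ΔP ≈ -1.2598/-0.2977 ≈ 4.23.
|E| > 1: supply is elastic over this range.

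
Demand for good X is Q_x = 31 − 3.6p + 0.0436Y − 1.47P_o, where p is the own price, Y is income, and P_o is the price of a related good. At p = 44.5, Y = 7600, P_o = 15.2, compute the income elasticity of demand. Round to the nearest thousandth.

At the given point, Q_x = 31 − 3.6(44.5) + 0.0436(7600) − 1.47(15.2) = 31 − 160.2 + 331.36 − 22.344 = 179.816.
∂Q_x/∂Y = +0.0436, so E_I = 0.0436·(7600/179.816) ≈ 1.843.
E_I > 1: normal good (luxury).

1.843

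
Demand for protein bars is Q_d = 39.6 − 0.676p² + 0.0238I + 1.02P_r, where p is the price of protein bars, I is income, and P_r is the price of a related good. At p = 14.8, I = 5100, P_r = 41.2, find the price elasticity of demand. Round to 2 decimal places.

Substituting, Q_d = 39.6 − 0.676(14.8)² + 0.0238(5100) + 1.02(41.2) = 39.6 − 148.071 + 121.38 + 42.024 = 54.933.
∂Q_d/∂p = −2·0.676·p = -20.0096, so E_p = -20.0096·(14.8/54.933) ≈ -5.39.
|E_p| > 1: demand is elastic.

-5.39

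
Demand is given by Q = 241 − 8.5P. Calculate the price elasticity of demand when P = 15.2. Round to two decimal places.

At P = 15.2, Q = 111.8.
dQ/dP = −8.5.
Point elasticity E = (dQ/dP)·(P/Q) = -8.5 × 15.2/111.8 ≈ -1.16.
|E| > 1, so demand is elastic at this price.

-1.16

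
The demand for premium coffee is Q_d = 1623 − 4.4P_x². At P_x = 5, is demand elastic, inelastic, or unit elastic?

At P_x = 5, Q_d = 1513.
dQ_d/dP_x = −2·4.4·P_x = −44.
Point elasticity E = (dQ_d/dP_x)·(P_x/Q_d) = -44 × 5/1513 ≈ -0.145.
|E| ≈ 0.145 < 1, so demand is inelastic.

inelastic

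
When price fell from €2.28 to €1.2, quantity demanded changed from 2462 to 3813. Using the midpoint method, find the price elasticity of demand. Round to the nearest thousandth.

%ΔQ = (3813 − 2462)/[(2462 + 3813)/2] = 1351/3137.5 ≈ 0.4306.
%Δp = (1.2 − 2.28)/[(2.28 + 1.2)/2] = -1.08/1.74 ≈ -0.6207.
Arc elasticity E = %ΔQ/%Δp ≈ 0.4306/-0.6207 ≈ -0.694.
|E| < 1: demand is inelastic over this range.

-0.694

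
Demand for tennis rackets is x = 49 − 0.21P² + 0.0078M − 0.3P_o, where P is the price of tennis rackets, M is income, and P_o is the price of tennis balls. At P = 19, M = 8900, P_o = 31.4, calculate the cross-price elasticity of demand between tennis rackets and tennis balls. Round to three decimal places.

First evaluate x: 49 − 0.21(19)² + 0.0078(8900) − 0.3(31.4) = 49 − 75.81 + 69.42 − 9.42 = 33.19.
∂x/∂P_o = −0.3, so E_xy = -0.3·(31.4/33.19) ≈ -0.284.
E_xy < 0: the goods are complements.

-0.284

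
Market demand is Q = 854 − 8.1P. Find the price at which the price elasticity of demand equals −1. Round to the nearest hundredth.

For linear demand Q = a − bP, E = −bP/(a − bP). |E| = 1 ⇒ bP = a − bP ⇒ P = a/(2b).
P = 854/(2·8.1) ≈ 52.72.

52.72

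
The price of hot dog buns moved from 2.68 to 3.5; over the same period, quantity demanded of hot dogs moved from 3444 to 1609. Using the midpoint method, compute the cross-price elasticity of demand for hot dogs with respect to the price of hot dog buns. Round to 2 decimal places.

%ΔQ_x = (1609 − 3444)/[(3444+1609)/2] = -1835/2526.5 ≈ -0.7263.
%ΔP_y = (3.5 − 2.68)/[(2.68+3.5)/2] ≈ 0.2654.
E_xy = -0.7263/0.2654 ≈ -2.74.
E_xy < 0, so hot dogs and hot dog buns are complements.

-2.74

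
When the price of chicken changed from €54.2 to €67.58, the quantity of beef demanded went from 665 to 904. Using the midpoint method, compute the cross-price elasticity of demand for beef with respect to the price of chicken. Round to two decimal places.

%ΔQ_x = (904 − 665)/[(665+904)/2] = 239/784.5 ≈ 0.3047.
%ΔP_y = (67.58 − 54.2)/[(54.2+67.58)/2] ≈ 0.2197.
E_xy = 0.3047/0.2197 ≈ 1.39.
E_xy > 0, so beef and chicken are substitutes.

1.39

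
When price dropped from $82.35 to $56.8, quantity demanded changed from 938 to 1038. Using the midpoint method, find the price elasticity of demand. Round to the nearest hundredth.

%ΔQ = (1038 − 938)/[(938 + 1038)/2] = 100/988 ≈ 0.1012.
%ΔP = (56.8 − 82.35)/[(82.35 + 56.8)/2] = -25.55/69.575 ≈ -0.3672.
Arc elasticity E = %ΔQ/%ΔP ≈ 0.1012/-0.3672 ≈ -0.28.
|E| < 1: demand is inelastic over this range.

-0.28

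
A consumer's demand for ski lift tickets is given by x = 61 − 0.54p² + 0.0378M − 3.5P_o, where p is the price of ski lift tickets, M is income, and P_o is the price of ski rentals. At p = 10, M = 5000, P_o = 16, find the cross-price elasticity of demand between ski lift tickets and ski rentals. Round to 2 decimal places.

-0.40

First evaluate x: 61 − 0.54(10)² + 0.0378(5000) − 3.5(16) = 61 − 54 + 189 − 56 = 140.
∂x/∂P_o = −3.5, so E_xy = -3.5·(16/140) ≈ -0.40.
E_xy < 0: the goods are complements.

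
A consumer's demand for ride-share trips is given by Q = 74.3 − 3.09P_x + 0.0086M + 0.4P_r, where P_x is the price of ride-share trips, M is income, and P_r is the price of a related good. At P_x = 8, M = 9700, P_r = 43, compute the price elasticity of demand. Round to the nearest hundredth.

-0.16

At the given point, Q = 74.3 − 3.09(8) + 0.0086(9700) + 0.4(43) = 74.3 − 24.72 + 83.42 + 17.2 = 150.2.
∂Q/∂P_x = −3.09, so E_p = (−3.09)·(8/150.2) ≈ -0.16.
|E_p| < 1: demand is inelastic.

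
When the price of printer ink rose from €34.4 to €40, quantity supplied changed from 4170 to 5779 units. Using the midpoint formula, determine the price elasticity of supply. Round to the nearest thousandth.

%ΔQ = (5779 − 4170)/[(4170 + 5779)/2] = 1609/4974.5 ≈ 0.3234.
%ΔP = (40 − 34.4)/[(34.4 + 40)/2] = 5.6/37.2 ≈ 0.1505.
Arc elasticity E = %ΔQ/%ΔP ≈ 0.3234/0.1505 ≈ 2.149.
|E| > 1: supply is elastic over this range.

2.149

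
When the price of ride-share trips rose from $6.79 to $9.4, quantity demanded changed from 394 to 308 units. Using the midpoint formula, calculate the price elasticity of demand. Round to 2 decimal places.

%ΔQ = (308 − 394)/[(394 + 308)/2] = -86/351 ≈ -0.2450.
%Δp = (9.4 − 6.79)/[(6.79 + 9.4)/2] = 2.61/8.095 ≈ 0.3224.
Arc elasticity E = %ΔQ/%Δp ≈ -0.2450/0.3224 ≈ -0.76.
|E| < 1: demand is inelastic over this range.

-0.76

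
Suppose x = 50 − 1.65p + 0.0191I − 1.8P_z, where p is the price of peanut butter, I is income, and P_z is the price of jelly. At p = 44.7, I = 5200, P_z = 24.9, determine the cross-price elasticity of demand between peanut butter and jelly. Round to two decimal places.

-1.46

First evaluate x: 50 − 1.65(44.7) + 0.0191(5200) − 1.8(24.9) = 50 − 73.755 + 99.32 − 44.82 = 30.745.
∂x/∂P_z = −1.8, so E_xy = -1.8·(24.9/30.745) ≈ -1.46.
E_xy < 0: the goods are complements.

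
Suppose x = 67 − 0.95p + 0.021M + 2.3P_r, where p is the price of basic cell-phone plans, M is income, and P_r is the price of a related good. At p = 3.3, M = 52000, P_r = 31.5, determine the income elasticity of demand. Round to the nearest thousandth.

0.889

Substituting, x = 67 − 0.95(3.3) + 0.021(52000) + 2.3(31.5) = 67 − 3.135 + 1092 + 72.45 = 1228.315.
∂x/∂M = +0.021, so E_I = 0.021·(52000/1228.315) ≈ 0.889.
E_I ∈ (0,1): normal good (necessity).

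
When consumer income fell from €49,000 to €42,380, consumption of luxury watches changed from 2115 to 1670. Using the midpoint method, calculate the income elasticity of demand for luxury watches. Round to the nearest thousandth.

1.623

%ΔQ = (1670 − 2115)/[(2115+1670)/2] = -445/1892.5 ≈ -0.2351.
%ΔI = (42,380 − 49,000)/[(49,000+42,380)/2] = -6620/45690 ≈ -0.1449.
E_I = %ΔQ/%ΔI ≈ 1.623.
E_I > 1: normal good (luxury).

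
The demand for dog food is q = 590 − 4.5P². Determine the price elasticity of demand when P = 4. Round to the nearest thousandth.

-0.278

At P = 4, q = 518.
dq/dP = −2·4.5·P = −36.
Point elasticity E = (dq/dP)·(P/q) = -36 × 4/518 ≈ -0.278.
|E| < 1, so demand is inelastic at this price.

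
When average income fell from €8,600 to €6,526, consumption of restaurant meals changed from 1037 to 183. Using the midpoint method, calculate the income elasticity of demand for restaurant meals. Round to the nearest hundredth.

5.11

%ΔQ = (183 − 1037)/[(1037+183)/2] = -854/610 ≈ -1.4000.
%ΔI = (6,526 − 8,600)/[(8,600+6,526)/2] = -2074/7563 ≈ -0.2742.
E_I = %ΔQ/%ΔI ≈ 5.11.
E_I > 1: normal good (luxury).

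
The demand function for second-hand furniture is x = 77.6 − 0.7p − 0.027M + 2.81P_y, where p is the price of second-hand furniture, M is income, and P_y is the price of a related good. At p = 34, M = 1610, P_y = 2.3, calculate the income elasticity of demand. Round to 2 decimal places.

At the given point, x = 77.6 − 0.7(34) − 0.027(1610) + 2.81(2.3) = 77.6 − 23.8 − 43.47 + 6.463 = 16.793.
∂x/∂M = −0.027, so E_I = -0.027·(1610/16.793) ≈ -2.59.
E_I < 0: inferior good.

-2.59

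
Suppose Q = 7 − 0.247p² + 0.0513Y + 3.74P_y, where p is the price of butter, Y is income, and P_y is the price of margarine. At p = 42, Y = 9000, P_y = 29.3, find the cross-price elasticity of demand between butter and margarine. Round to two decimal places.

At the given point, Q = 7 − 0.247(42)² + 0.0513(9000) + 3.74(29.3) = 7 − 435.708 + 461.7 + 109.582 = 142.574.
∂Q/∂P_y = +3.74, so E_xy = 3.74·(29.3/142.574) ≈ 0.77.
E_xy > 0: the goods are substitutes.

0.77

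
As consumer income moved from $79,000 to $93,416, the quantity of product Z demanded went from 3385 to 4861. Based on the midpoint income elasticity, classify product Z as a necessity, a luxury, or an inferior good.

luxury

%ΔQ = (4861 − 3385)/[(3385+4861)/2] = 1476/4123 ≈ 0.3580.
%ΔM = (93,416 − 79,000)/[(79,000+93,416)/2] = 14416/86208 ≈ 0.1672.
E_I = %ΔQ/%ΔM ≈ 2.141.
E_I > 1: normal good (luxury).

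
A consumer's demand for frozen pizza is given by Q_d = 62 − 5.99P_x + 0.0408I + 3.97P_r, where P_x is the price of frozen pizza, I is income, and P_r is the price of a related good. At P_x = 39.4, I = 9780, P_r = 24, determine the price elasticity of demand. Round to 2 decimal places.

-0.74

Evaluating quantity at (P_x, I, P_r) gives Q_d = 62 − 5.99(39.4) + 0.0408(9780) + 3.97(24) = 62 − 236.006 + 399.024 + 95.28 = 320.298.
∂Q_d/∂P_x = −5.99, so E_p = (−5.99)·(39.4/320.298) ≈ -0.74.
|E_p| < 1: demand is inelastic.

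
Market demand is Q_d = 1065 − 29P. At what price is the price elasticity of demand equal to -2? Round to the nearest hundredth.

24.48

Set −bP/(a − bP) = −2 ⇒ bP = 2(a − bP) ⇒ bP(1+2) = 2·a.
P = 2·1065/(29·3) ≈ 24.48.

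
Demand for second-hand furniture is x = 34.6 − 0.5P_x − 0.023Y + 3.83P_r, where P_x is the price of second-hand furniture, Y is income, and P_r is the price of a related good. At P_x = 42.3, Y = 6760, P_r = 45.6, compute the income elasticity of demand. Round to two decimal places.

x = 34.6 − 0.5(42.3) − 0.023(6760) + 3.83(45.6) = 34.6 − 21.15 − 155.48 + 174.648 = 32.618.
∂x/∂Y = −0.023, so E_I = -0.023·(6760/32.618) ≈ -4.77.
E_I < 0: inferior good.

-4.77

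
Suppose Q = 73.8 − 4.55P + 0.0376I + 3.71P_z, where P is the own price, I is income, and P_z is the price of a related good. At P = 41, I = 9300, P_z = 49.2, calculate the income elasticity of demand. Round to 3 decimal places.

Evaluating quantity at (P, I, P_z) gives Q = 73.8 − 4.55(41) + 0.0376(9300) + 3.71(49.2) = 73.8 − 186.55 + 349.68 + 182.532 = 419.462.
∂Q/∂I = +0.0376, so E_I = 0.0376·(9300/419.462) ≈ 0.834.
E_I ∈ (0,1): normal good (necessity).

0.834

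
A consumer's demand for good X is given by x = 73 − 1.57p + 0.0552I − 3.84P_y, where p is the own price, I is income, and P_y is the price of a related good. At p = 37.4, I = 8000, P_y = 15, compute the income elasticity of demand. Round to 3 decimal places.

1.109

Evaluating quantity at (p, I, P_y) gives x = 73 − 1.57(37.4) + 0.0552(8000) − 3.84(15) = 73 − 58.718 + 441.6 − 57.6 = 398.282.
∂x/∂I = +0.0552, so E_I = 0.0552·(8000/398.282) ≈ 1.109.
E_I > 1: normal good (luxury).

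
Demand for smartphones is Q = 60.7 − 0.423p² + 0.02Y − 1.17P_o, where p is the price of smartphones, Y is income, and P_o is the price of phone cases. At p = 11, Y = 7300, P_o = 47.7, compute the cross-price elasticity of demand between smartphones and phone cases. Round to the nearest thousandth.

-0.560

Q = 60.7 − 0.423(11)² + 0.02(7300) − 1.17(47.7) = 60.7 − 51.183 + 146 − 55.809 = 99.708.
∂Q/∂P_o = −1.17, so E_xy = -1.17·(47.7/99.708) ≈ -0.560.
E_xy < 0: the goods are complements.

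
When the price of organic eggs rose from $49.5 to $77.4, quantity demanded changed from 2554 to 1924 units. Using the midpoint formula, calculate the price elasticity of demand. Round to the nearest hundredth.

-0.64

%Δq = (1924 − 2554)/[(2554 + 1924)/2] = -630/2239 ≈ -0.2814.
%ΔP = (77.4 − 49.5)/[(49.5 + 77.4)/2] = 27.9/63.45 ≈ 0.4397.
Arc elasticity E = %Δq/%ΔP ≈ -0.2814/0.4397 ≈ -0.64.
|E| < 1: demand is inelastic over this range.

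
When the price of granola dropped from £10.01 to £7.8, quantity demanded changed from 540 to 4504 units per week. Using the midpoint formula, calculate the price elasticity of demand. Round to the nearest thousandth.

-6.333

%ΔQ = (4504 − 540)/[(540 + 4504)/2] = 3964/2522 ≈ 1.5718.
%ΔP = (7.8 − 10.01)/[(10.01 + 7.8)/2] = -2.21/8.905 ≈ -0.2482.
Arc elasticity E = %ΔQ/%ΔP ≈ 1.5718/-0.2482 ≈ -6.333.
|E| > 1: demand is elastic over this range.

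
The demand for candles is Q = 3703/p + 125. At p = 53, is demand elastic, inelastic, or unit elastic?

inelastic

At p = 53, Q = 194.8679.
dQ/dp = −3703/p² = −1.3183.
Point elasticity E = (dQ/dp)·(p/Q) = -1.3183 × 53/194.8679 ≈ -0.359.
|E| ≈ 0.359 < 1, so demand is inelastic.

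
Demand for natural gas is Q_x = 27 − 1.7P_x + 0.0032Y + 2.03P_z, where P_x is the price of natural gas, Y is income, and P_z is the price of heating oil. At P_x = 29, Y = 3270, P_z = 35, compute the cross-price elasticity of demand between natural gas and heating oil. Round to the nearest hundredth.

Q_x = 27 − 1.7(29) + 0.0032(3270) + 2.03(35) = 27 − 49.3 + 10.464 + 71.05 = 59.214.
∂Q_x/∂P_z = +2.03, so E_xy = 2.03·(35/59.214) ≈ 1.20.
E_xy > 0: the goods are substitutes.

1.20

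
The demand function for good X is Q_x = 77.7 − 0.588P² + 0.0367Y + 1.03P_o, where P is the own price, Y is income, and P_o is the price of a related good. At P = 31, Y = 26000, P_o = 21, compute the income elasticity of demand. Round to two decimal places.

1.95

Evaluating quantity at (P, Y, P_o) gives Q_x = 77.7 − 0.588(31)² + 0.0367(26000) + 1.03(21) = 77.7 − 565.068 + 954.2 + 21.63 = 488.462.
∂Q_x/∂Y = +0.0367, so E_I = 0.0367·(26000/488.462) ≈ 1.95.
E_I > 1: normal good (luxury).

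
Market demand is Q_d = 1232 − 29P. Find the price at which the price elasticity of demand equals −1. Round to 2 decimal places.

21.24

For linear demand Q_d = a − bP, E = −bP/(a − bP). |E| = 1 ⇒ bP = a − bP ⇒ P = a/(2b).
P = 1232/(2·29) ≈ 21.24.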